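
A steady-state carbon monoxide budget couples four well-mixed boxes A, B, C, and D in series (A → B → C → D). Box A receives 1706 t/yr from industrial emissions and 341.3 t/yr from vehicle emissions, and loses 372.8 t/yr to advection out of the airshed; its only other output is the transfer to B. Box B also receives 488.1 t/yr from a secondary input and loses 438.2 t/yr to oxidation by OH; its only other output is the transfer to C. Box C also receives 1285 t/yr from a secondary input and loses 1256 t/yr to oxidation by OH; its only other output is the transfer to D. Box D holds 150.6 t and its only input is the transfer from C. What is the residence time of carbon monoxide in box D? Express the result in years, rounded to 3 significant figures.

Box A: F(A→B) = (1706 + 341.3) − 372.8 = 1674.5 t/yr.
Box B: F(B→C) = (1674.5 + 488.1) − 438.2 = 1724.4 t/yr.
Box C: F(C→D) = (1724.4 + 1285) − 1256 = 1753.4 t/yr.
Box D throughput = its input = 1753.4 t/yr; τ = 150.6 / 1753.4 = 0.08589 yr.

0.0859 yr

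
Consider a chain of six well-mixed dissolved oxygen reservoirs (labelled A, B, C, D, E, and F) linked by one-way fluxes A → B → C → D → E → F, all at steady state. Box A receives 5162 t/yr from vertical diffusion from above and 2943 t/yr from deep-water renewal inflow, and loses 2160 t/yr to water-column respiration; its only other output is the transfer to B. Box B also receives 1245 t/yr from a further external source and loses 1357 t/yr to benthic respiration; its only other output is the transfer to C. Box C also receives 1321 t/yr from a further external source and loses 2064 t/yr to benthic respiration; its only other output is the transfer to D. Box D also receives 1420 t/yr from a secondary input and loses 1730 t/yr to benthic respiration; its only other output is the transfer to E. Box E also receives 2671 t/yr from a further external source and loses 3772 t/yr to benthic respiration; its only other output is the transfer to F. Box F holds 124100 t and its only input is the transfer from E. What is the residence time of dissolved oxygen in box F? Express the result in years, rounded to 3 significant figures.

33.7 yr

Box A: F(A→B) = (5162 + 2943) − 2160 = 5945.0 t/yr.
Box B: F(B→C) = (5945.0 + 1245) − 1357 = 5833.0 t/yr.
Box C: F(C→D) = (5833.0 + 1321) − 2064 = 5090.0 t/yr.
Box D: F(D→E) = (5090.0 + 1420) − 1730 = 4780.0 t/yr.
Box E: F(E→F) = (4780.0 + 2671) − 3772 = 3679.0 t/yr.
Box F throughput = its input = 3679.0 t/yr; τ = 124100 / 3679.0 = 33.73 yr.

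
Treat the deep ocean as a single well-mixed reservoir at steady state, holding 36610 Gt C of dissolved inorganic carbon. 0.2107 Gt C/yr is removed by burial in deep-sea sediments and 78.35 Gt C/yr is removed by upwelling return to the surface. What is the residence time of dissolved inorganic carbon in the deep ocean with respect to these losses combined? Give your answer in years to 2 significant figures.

470 yr

Total removal = 0.2107 + 78.35 = 78.561 Gt C/yr.
τ = M / ΣF_out = 36610 / 78.561 = 466.0 yr.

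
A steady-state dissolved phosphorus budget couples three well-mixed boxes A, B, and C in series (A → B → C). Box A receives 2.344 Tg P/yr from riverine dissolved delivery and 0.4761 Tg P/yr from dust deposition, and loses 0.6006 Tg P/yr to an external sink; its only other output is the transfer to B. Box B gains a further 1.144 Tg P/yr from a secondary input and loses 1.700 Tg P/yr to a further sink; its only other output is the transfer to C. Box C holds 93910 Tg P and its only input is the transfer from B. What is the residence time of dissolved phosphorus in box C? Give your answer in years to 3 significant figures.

56500 yr

Box A: F(A→B) = (2.344 + 0.4761) − 0.6006 = 2.2195 Tg P/yr.
Box B: F(B→C) = (2.2195 + 1.144) − 1.700 = 1.6635 Tg P/yr.
Box C throughput = its input = 1.6635 Tg P/yr; τ = 93910 / 1.6635 = 56450 yr.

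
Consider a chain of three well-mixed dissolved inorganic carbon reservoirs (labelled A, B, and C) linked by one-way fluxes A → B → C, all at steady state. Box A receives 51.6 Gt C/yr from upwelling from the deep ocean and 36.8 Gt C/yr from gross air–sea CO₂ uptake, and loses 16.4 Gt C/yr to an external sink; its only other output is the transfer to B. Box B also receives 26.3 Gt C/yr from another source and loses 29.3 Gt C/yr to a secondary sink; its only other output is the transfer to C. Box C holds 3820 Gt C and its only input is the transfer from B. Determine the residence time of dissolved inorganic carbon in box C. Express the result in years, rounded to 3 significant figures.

Box A: F(A→B) = (51.6 + 36.8) − 16.4 = 72.000 Gt C/yr.
Box B: F(B→C) = (72.000 + 26.3) − 29.3 = 69.000 Gt C/yr.
Box C throughput = its input = 69.000 Gt C/yr; τ = 3820 / 69.000 = 55.36 yr.

55.4 yr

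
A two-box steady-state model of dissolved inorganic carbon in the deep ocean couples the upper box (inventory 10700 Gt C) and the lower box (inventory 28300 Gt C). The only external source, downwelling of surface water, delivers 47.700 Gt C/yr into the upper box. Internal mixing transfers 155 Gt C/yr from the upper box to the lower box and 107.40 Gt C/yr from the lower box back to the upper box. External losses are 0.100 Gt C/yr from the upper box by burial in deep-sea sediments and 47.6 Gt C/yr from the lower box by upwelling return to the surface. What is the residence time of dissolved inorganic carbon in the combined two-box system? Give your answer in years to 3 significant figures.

818 yr

Residence time in the combined system uses the total inventory and the total *external* removal — internal exchanges between the two boxes cancel.
M_total = 10700 + 28300 = 39000 Gt C.
ΣF_external_out = 0.100 + 47.6 = 47.700 Gt C/yr.
τ = M_total / ΣF_ext = 39000 / 47.700 = 817.6 yr.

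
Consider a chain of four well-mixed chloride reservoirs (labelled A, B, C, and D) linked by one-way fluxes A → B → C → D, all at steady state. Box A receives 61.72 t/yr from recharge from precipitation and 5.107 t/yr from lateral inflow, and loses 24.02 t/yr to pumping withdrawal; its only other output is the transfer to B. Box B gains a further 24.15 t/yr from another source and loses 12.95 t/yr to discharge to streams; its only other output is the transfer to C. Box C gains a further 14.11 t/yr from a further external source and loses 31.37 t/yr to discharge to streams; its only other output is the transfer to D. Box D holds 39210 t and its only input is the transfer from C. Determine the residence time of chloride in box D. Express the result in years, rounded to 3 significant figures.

1070 yr

Box A: F(A→B) = (61.72 + 5.107) − 24.02 = 42.807 t/yr.
Box B: F(B→C) = (42.807 + 24.15) − 12.95 = 54.007 t/yr.
Box C: F(C→D) = (54.007 + 14.11) − 31.37 = 36.747 t/yr.
Box D throughput = its input = 36.747 t/yr; τ = 39210 / 36.747 = 1067 yr.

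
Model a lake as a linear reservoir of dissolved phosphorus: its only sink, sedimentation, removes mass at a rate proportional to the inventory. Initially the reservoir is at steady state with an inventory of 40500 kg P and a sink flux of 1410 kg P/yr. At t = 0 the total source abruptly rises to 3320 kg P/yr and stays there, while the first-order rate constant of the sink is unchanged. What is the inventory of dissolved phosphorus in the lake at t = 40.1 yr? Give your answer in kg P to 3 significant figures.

Residence time τ = M₀/F₀ = 28.72 yr. The eventual steady state is M_∞ = M₀·(F₁/F₀) = 40500 × 3320/1410 = 95362 kg P.
The anomaly ΔM(t) = M(t) − M_∞ decays as ΔM₀·e^(−t/τ) with ΔM₀ = 40500 − 95362 = −54860 kg P.
At t = 40.1 yr, e^(−t/τ) = e^(−1.396) = 0.2476, so ΔM = −13580 kg P and M = 95362 − 13580 = 81780 kg P.

81800 kg P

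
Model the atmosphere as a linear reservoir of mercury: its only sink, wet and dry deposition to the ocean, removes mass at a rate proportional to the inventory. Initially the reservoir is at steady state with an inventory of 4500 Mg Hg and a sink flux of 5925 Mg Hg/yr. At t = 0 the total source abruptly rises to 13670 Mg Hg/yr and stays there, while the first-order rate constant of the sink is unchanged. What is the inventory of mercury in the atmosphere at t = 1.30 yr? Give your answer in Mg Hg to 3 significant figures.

τ = M₀/F₀ = 4500/5925 = 0.7595 yr; rate constant k = 1/τ.
New steady state M_∞ = F₁/k = F₁·τ = 13670 × 0.7595 = 10382 Mg Hg.
M(t) = M_∞ + (M₀ − M_∞)·e^(−t/τ); t/τ = 1.30/0.7595 = 1.712, so e^(−t/τ) = 0.1806.
M(t) = 10382 − 5882 × 0.1806 = 9320.1 Mg Hg.

9320 Mg Hg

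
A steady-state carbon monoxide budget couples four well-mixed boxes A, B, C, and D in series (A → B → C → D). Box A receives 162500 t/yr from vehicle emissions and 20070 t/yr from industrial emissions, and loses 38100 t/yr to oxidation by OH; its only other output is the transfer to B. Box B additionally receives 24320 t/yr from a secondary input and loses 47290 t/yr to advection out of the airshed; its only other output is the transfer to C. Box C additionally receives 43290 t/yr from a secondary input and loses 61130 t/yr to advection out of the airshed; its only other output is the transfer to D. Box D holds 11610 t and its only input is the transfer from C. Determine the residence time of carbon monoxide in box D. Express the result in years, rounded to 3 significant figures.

0.112 yr

Box A: F(A→B) = (162500 + 20070) − 38100 = 144470 t/yr.
Box B: F(B→C) = (144470 + 24320) − 47290 = 121500 t/yr.
Box C: F(C→D) = (121500 + 43290) − 61130 = 103660 t/yr.
Box D throughput = its input = 103660 t/yr; τ = 11610 / 103660 = 0.1120 yr.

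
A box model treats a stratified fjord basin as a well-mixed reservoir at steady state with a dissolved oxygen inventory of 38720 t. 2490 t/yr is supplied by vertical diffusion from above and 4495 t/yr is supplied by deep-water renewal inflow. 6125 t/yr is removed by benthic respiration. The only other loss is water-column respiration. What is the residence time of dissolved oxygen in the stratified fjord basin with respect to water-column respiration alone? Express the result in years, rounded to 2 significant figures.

At steady state ΣF_in = ΣF_out.
ΣF_in = 2490 + 4495 = 6985.0 t/yr.
Water-column respiration flux = ΣF_in − (6125) = 6985.0 − 6125 = 860.0 t/yr.
τ = M / F = 38720 / 860.0 = 45.02 yr.

45 yr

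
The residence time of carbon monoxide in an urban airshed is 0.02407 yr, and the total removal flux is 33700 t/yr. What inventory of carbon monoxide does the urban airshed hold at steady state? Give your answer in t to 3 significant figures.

τ = M/F ⇒ M = τ × F = 0.02407 × 33700 = 811.2 t.

811 t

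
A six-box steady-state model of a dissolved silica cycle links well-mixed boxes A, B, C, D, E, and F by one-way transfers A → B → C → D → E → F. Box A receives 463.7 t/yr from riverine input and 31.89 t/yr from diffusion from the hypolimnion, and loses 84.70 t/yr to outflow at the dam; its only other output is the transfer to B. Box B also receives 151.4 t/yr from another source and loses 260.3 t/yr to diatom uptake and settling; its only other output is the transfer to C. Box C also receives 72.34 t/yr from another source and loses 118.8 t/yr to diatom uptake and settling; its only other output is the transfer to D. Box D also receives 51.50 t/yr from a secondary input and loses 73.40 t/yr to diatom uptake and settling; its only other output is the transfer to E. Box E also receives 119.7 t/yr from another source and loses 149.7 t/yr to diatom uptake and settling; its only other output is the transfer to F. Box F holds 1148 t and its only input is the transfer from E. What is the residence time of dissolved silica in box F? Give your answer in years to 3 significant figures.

Box A: F(A→B) = (463.7 + 31.89) − 84.70 = 410.89 t/yr.
Box B: F(B→C) = (410.89 + 151.4) − 260.3 = 301.99 t/yr.
Box C: F(C→D) = (301.99 + 72.34) − 118.8 = 255.53 t/yr.
Box D: F(D→E) = (255.53 + 51.50) − 73.40 = 233.63 t/yr.
Box E: F(E→F) = (233.63 + 119.7) − 149.7 = 203.63 t/yr.
Box F throughput = its input = 203.63 t/yr; τ = 1148 / 203.63 = 5.638 yr.

5.64 yr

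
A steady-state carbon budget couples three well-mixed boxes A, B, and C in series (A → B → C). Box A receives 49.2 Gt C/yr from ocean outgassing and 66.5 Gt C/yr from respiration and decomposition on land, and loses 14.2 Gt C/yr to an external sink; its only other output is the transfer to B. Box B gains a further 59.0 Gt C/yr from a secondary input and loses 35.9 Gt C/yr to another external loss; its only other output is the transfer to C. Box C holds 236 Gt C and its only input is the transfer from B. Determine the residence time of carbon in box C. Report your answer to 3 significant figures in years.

1.89 yr

Box A: F(A→B) = (49.2 + 66.5) − 14.2 = 101.50 Gt C/yr.
Box B: F(B→C) = (101.50 + 59.0) − 35.9 = 124.60 Gt C/yr.
Box C throughput = its input = 124.60 Gt C/yr; τ = 236 / 124.60 = 1.894 yr.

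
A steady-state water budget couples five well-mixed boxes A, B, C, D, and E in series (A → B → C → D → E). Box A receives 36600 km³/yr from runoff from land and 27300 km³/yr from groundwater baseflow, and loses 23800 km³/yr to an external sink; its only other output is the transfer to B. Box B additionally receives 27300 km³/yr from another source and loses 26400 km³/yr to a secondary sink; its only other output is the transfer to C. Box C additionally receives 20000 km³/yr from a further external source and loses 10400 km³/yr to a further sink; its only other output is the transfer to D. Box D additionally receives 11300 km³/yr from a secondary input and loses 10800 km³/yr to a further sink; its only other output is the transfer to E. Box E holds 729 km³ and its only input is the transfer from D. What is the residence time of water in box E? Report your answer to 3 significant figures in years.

0.0143 yr

Box A: F(A→B) = (36600 + 27300) − 23800 = 40100 km³/yr.
Box B: F(B→C) = (40100 + 27300) − 26400 = 41000 km³/yr.
Box C: F(C→D) = (41000 + 20000) − 10400 = 50600 km³/yr.
Box D: F(D→E) = (50600 + 11300) − 10800 = 51100 km³/yr.
Box E throughput = its input = 51100 km³/yr; τ = 729 / 51100 = 0.01427 yr.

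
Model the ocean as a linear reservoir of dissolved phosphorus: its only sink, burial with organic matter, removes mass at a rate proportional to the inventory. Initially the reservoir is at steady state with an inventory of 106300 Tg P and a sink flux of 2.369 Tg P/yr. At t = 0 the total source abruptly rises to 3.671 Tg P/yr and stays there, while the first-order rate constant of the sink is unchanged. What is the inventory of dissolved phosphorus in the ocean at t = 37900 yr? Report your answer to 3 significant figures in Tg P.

140000 Tg P

τ = M₀/F₀ = 106300/2.369 = 44870 yr; rate constant k = 1/τ.
New steady state M_∞ = F₁/k = F₁·τ = 3.671 × 44870 = 164720 Tg P.
M(t) = M_∞ + (M₀ − M_∞)·e^(−t/τ); t/τ = 37900/44870 = 0.8446, so e^(−t/τ) = 0.4297.
M(t) = 164720 − 58420 × 0.4297 = 139620 Tg P.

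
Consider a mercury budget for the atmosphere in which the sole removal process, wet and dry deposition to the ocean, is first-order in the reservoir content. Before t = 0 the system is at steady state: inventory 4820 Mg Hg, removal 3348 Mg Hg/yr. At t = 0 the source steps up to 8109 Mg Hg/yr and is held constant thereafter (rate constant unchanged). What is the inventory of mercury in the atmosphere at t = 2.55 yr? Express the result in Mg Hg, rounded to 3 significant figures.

τ = M₀/F₀ = 4820/3348 = 1.440 yr; rate constant k = 1/τ.
New steady state M_∞ = F₁/k = F₁·τ = 8109 × 1.440 = 11674 Mg Hg.
M(t) = M_∞ + (M₀ − M_∞)·e^(−t/τ); t/τ = 2.55/1.440 = 1.771, so e^(−t/τ) = 0.1701.
M(t) = 11674 − 6854 × 0.1701 = 10508 Mg Hg.

10500 Mg Hg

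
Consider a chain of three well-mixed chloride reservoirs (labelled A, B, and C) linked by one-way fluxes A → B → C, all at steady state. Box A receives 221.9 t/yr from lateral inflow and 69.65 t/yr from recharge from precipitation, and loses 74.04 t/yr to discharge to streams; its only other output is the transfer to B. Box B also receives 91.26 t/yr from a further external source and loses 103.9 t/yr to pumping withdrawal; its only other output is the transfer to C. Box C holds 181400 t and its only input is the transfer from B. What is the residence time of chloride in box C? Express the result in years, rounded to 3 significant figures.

885 yr

Box A: F(A→B) = (221.9 + 69.65) − 74.04 = 217.51 t/yr.
Box B: F(B→C) = (217.51 + 91.26) − 103.9 = 204.87 t/yr.
Box C throughput = its input = 204.87 t/yr; τ = 181400 / 204.87 = 885.4 yr.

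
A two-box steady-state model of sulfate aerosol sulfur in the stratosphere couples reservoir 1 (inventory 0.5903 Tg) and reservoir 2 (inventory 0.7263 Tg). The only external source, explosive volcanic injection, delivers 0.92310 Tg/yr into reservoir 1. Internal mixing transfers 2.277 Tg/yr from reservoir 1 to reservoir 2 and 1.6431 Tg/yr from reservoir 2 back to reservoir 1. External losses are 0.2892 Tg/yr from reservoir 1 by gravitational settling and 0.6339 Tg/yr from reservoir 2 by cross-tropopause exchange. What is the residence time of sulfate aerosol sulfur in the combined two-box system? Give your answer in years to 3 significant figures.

For the system as a whole, the A↔B exchange is internal and contributes nothing to the throughput; only the external sinks remove mass.
M_total = 0.5903 + 0.7263 = 1.3166 Tg.
ΣF_external_out = 0.2892 + 0.6339 = 0.92310 Tg/yr.
τ = M_total / ΣF_ext = 1.3166 / 0.92310 = 1.426 yr.

1.43 yr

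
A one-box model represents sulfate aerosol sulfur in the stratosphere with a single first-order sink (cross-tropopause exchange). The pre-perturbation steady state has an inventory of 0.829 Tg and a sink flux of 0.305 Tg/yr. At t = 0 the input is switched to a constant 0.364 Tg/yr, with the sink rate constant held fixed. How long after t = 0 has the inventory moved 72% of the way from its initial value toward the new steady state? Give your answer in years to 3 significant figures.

3.46 yr

τ = M₀/F₀ = 0.829/0.305 = 2.718 yr.
The remaining gap fraction is e^(−t/τ); 72% covered ⇒ e^(−t/τ) = 0.280.
t = −τ ln(0.280) = 2.718 × 1.273 = 3.460 yr.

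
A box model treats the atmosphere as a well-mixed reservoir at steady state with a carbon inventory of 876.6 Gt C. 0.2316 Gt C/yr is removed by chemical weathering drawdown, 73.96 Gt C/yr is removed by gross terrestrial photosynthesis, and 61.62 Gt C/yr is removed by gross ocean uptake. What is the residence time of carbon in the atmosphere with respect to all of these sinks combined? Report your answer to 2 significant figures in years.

Total removal flux = 0.2316 + 73.96 + 61.62 = 135.81 Gt C/yr.
τ = M / ΣF_out = 876.6 / 135.81 = 6.455 yr.

6.5 yr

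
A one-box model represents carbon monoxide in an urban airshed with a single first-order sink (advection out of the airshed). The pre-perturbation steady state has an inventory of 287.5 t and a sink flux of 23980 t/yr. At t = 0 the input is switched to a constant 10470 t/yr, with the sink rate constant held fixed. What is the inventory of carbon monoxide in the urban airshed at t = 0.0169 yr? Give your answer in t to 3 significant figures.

165 t

The sink rate constant is k = F₀/M₀ = 23980/287.5 = 83.41 yr⁻¹.
Solving dM/dt = F₁ − kM with M(0) = M₀ gives M(t) = F₁/k + (M₀ − F₁/k)·e^(−kt).
F₁/k = 10470/83.41 = 125.53 t; kt = 83.41 × 0.0169 = 1.410, e^(−kt) = 0.2442.
M(0.0169) = 125.53 + (287.5 − 125.53) × 0.2442 = 125.53 + 39.56 = 165.09 t.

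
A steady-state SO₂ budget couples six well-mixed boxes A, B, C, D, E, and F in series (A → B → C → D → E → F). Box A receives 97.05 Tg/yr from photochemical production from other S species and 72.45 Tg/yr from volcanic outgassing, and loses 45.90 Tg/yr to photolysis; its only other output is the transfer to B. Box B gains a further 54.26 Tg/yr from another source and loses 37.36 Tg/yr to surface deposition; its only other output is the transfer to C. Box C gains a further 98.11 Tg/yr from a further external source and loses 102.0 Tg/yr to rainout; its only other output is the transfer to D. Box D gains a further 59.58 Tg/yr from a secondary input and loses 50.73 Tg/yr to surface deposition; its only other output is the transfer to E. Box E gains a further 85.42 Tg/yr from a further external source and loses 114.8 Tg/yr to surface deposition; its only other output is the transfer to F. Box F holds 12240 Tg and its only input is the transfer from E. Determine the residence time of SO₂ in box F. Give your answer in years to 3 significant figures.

Box A: F(A→B) = (97.05 + 72.45) − 45.90 = 123.60 Tg/yr.
Box B: F(B→C) = (123.60 + 54.26) − 37.36 = 140.50 Tg/yr.
Box C: F(C→D) = (140.50 + 98.11) − 102.0 = 136.61 Tg/yr.
Box D: F(D→E) = (136.61 + 59.58) − 50.73 = 145.46 Tg/yr.
Box E: F(E→F) = (145.46 + 85.42) − 114.8 = 116.08 Tg/yr.
Box F throughput = its input = 116.08 Tg/yr; τ = 12240 / 116.08 = 105.4 yr.

105 yr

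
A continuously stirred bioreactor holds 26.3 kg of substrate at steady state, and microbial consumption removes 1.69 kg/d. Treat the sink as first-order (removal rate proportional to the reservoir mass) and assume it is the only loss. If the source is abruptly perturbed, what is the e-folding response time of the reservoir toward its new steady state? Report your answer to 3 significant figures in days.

For a linear reservoir the response time equals the residence time τ = M/F.
τ = 26.3 / 1.69 = 15.56 d.

15.6 d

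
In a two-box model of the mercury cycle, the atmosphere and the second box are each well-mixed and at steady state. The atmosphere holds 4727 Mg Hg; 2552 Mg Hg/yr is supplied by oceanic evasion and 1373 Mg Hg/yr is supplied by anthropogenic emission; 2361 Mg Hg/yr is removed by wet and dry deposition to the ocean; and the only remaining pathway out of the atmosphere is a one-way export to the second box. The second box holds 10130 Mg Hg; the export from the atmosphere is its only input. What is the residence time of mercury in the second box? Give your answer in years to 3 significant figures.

Balance the atmosphere: ΣF_in = 2552 + 1373 = 3925.0 Mg Hg/yr.
Export to the second box = ΣF_in − (2361) = 1564.0 Mg Hg/yr.
At steady state the output of the second box equals its input, 1564.0 Mg Hg/yr.
τ = M / F = 10130 / 1564.0 = 6.477 yr.

6.48 yr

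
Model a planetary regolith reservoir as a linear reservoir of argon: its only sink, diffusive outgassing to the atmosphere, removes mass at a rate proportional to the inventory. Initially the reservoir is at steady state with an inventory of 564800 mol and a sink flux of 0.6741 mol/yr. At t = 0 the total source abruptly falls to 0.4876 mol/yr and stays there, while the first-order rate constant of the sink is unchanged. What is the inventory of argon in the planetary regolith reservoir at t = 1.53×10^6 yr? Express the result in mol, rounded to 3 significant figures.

434000 mol

Residence time τ = M₀/F₀ = 837900 yr. The eventual steady state is M_∞ = M₀·(F₁/F₀) = 564800 × 0.4876/0.6741 = 408540 mol.
The anomaly ΔM(t) = M(t) − M_∞ decays as ΔM₀·e^(−t/τ) with ΔM₀ = 564800 − 408540 = 156300 mol.
At t = 1.53×10^6 yr, e^(−t/τ) = e^(−1.826) = 0.1610, so ΔM = 25160 mol and M = 408540 + 25160 = 433700 mol.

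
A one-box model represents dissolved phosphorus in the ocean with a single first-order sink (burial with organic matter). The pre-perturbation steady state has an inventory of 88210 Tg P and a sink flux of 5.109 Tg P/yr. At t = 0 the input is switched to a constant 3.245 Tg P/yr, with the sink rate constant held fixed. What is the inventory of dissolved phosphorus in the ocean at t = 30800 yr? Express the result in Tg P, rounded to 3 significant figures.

Residence time τ = M₀/F₀ = 17270 yr. The eventual steady state is M_∞ = M₀·(F₁/F₀) = 88210 × 3.245/5.109 = 56027 Tg P.
The anomaly ΔM(t) = M(t) − M_∞ decays as ΔM₀·e^(−t/τ) with ΔM₀ = 88210 − 56027 = 32180 Tg P.
At t = 30800 yr, e^(−t/τ) = e^(−1.784) = 0.1680, so ΔM = 5406 Tg P and M = 56027 + 5406 = 61433 Tg P.

61400 Tg P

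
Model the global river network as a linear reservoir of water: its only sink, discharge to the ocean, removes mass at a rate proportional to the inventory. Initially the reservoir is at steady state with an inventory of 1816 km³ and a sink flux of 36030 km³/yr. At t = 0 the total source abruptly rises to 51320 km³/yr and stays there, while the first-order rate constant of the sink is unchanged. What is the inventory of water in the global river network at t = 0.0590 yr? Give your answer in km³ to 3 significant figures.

2350 km³

τ = M₀/F₀ = 1816/36030 = 0.05040 yr; rate constant k = 1/τ.
New steady state M_∞ = F₁/k = F₁·τ = 51320 × 0.05040 = 2586.7 km³.
M(t) = M_∞ + (M₀ − M_∞)·e^(−t/τ); t/τ = 0.0590/0.05040 = 1.171, so e^(−t/τ) = 0.3102.
M(t) = 2586.7 − 770.7 × 0.3102 = 2347.6 km³.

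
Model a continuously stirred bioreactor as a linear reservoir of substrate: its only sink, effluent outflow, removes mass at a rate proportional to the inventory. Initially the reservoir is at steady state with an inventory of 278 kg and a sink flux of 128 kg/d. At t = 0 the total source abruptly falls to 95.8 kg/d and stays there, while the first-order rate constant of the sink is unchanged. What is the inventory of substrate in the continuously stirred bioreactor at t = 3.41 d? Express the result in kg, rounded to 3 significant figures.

The sink rate constant is k = F₀/M₀ = 128/278 = 0.4604 d⁻¹.
Solving dM/dt = F₁ − kM with M(0) = M₀ gives M(t) = F₁/k + (M₀ − F₁/k)·e^(−kt).
F₁/k = 95.8/0.4604 = 208.07 kg; kt = 0.4604 × 3.41 = 1.570, e^(−kt) = 0.2080.
M(3.41) = 208.07 + (278 − 208.07) × 0.2080 = 208.07 + 14.55 = 222.61 kg.

223 kg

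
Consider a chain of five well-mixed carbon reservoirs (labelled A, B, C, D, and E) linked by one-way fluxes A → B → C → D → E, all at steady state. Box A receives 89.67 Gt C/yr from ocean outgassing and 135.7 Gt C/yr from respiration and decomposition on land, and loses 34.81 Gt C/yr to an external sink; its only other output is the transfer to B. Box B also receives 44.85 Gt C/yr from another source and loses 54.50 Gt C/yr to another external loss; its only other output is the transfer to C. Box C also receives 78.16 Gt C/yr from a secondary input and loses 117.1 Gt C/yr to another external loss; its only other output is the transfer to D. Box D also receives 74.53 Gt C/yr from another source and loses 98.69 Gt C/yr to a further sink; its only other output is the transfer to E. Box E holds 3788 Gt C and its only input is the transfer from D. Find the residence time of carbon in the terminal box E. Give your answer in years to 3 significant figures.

32.2 yr

Box A: F(A→B) = (89.67 + 135.7) − 34.81 = 190.56 Gt C/yr.
Box B: F(B→C) = (190.56 + 44.85) − 54.50 = 180.91 Gt C/yr.
Box C: F(C→D) = (180.91 + 78.16) − 117.1 = 141.97 Gt C/yr.
Box D: F(D→E) = (141.97 + 74.53) − 98.69 = 117.81 Gt C/yr.
Box E throughput = its input = 117.81 Gt C/yr; τ = 3788 / 117.81 = 32.15 yr.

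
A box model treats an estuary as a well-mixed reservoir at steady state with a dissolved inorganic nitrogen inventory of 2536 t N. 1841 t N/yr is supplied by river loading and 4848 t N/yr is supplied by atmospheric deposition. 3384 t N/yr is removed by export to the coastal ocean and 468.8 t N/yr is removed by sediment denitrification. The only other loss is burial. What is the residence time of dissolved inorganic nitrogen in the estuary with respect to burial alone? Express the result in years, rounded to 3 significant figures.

0.894 yr

At steady state ΣF_in = ΣF_out.
ΣF_in = 1841 + 4848 = 6689.0 t N/yr.
Burial flux = ΣF_in − (3384 + 468.8) = 6689.0 − 3853 = 2836 t N/yr.
τ = M / F = 2536 / 2836 = 0.8942 yr.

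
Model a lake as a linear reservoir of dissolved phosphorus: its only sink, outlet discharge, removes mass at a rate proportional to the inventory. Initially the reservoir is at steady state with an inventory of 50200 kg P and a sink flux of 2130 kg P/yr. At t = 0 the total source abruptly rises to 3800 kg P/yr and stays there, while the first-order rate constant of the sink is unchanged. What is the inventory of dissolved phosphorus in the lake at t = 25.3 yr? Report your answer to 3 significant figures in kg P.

76100 kg P

Residence time τ = M₀/F₀ = 23.57 yr. The eventual steady state is M_∞ = M₀·(F₁/F₀) = 50200 × 3800/2130 = 89559 kg P.
The anomaly ΔM(t) = M(t) − M_∞ decays as ΔM₀·e^(−t/τ) with ΔM₀ = 50200 − 89559 = −39360 kg P.
At t = 25.3 yr, e^(−t/τ) = e^(−1.073) = 0.3418, so ΔM = −13450 kg P and M = 89559 − 13450 = 76105 kg P.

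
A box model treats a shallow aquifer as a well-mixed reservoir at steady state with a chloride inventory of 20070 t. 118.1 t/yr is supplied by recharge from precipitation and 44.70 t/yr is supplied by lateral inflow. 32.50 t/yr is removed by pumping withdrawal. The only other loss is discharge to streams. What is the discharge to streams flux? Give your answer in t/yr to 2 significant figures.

130 t/yr

At steady state ΣF_in = ΣF_out.
ΣF_in = 118.1 + 44.70 = 162.80 t/yr.
Discharge to streams flux = ΣF_in − (32.50) = 162.80 − 32.50 = 130.3 t/yr.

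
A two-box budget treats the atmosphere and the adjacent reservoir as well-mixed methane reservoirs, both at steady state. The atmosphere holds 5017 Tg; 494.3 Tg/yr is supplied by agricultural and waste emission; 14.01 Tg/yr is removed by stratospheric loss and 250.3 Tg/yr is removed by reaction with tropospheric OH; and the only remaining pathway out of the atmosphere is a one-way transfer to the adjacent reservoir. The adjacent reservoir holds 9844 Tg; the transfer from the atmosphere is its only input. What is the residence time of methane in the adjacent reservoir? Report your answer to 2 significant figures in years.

43 yr

Balance the atmosphere: ΣF_in = 494.30 Tg/yr.
Transfer to the adjacent reservoir = ΣF_in − (14.01 + 250.3) = 229.99 Tg/yr.
At steady state the output of the adjacent reservoir equals its input, 229.99 Tg/yr.
τ = M / F = 9844 / 229.99 = 42.80 yr.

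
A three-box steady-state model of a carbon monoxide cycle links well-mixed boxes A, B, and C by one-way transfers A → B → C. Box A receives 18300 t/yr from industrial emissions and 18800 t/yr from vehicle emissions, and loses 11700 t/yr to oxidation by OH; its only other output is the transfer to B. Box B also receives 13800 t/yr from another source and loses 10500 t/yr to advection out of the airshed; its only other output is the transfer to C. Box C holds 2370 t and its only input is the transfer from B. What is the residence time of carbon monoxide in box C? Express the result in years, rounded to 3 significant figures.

Box A: F(A→B) = (18300 + 18800) − 11700 = 25400 t/yr.
Box B: F(B→C) = (25400 + 13800) − 10500 = 28700 t/yr.
Box C throughput = its input = 28700 t/yr; τ = 2370 / 28700 = 0.08258 yr.

0.0826 yr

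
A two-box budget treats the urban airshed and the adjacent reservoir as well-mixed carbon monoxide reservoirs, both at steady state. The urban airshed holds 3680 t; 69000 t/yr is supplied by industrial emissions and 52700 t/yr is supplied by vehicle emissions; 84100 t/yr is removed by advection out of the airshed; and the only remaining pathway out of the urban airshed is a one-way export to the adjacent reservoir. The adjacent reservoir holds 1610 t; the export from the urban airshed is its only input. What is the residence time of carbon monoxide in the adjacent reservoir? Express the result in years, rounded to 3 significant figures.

Balance the urban airshed: ΣF_in = 69000 + 52700 = 121700 t/yr.
Export to the adjacent reservoir = ΣF_in − (84100) = 37600 t/yr.
At steady state the output of the adjacent reservoir equals its input, 37600 t/yr.
τ = M / F = 1610 / 37600 = 0.04282 yr.

0.0428 yr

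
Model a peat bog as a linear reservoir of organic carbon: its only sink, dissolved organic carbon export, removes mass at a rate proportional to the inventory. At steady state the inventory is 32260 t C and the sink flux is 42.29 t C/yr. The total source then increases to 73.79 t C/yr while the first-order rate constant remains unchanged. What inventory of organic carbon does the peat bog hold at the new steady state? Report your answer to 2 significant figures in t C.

56000 t C

Rate constant k = F/M = 42.29 / 32260 = 0.001311 yr⁻¹.
At the new steady state, source = k·M_new ⇒ M_new = 73.79 / 0.001311 = 56290 t C.
(Equivalently M_new = M × F_new/F_old = 32260 × 73.79/42.29.)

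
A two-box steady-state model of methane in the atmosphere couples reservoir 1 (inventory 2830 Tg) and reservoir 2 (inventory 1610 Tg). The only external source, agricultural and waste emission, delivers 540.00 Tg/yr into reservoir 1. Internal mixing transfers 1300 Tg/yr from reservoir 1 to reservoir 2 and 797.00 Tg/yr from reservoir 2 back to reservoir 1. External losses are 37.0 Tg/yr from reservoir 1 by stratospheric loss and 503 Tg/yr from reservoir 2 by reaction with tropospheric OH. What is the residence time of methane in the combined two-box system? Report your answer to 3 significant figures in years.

8.22 yr

Residence time in the combined system uses the total inventory and the total *external* removal — internal exchanges between the two boxes cancel.
M_total = 2830 + 1610 = 4440.0 Tg.
ΣF_external_out = 37.0 + 503 = 540.00 Tg/yr.
τ = M_total / ΣF_ext = 4440.0 / 540.00 = 8.222 yr.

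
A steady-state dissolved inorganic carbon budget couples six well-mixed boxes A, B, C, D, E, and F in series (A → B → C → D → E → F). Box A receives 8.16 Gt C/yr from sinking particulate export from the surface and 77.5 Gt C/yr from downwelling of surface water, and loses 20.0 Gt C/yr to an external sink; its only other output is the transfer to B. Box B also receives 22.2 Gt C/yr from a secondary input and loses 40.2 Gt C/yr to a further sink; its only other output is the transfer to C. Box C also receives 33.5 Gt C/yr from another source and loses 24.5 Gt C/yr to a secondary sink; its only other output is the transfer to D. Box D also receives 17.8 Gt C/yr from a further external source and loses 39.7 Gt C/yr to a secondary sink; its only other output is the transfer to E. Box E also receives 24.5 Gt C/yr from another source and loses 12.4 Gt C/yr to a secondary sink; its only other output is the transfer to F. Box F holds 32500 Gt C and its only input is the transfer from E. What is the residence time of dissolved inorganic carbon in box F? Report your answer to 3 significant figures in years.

Box A: F(A→B) = (8.16 + 77.5) − 20.0 = 65.660 Gt C/yr.
Box B: F(B→C) = (65.660 + 22.2) − 40.2 = 47.660 Gt C/yr.
Box C: F(C→D) = (47.660 + 33.5) − 24.5 = 56.660 Gt C/yr.
Box D: F(D→E) = (56.660 + 17.8) − 39.7 = 34.760 Gt C/yr.
Box E: F(E→F) = (34.760 + 24.5) − 12.4 = 46.860 Gt C/yr.
Box F throughput = its input = 46.860 Gt C/yr; τ = 32500 / 46.860 = 693.6 yr.

694 yr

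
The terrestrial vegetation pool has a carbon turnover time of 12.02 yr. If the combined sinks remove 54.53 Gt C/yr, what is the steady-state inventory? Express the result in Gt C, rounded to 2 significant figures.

τ = M/F ⇒ M = τ × F = 12.02 × 54.53 = 655.5 Gt C.

660 Gt C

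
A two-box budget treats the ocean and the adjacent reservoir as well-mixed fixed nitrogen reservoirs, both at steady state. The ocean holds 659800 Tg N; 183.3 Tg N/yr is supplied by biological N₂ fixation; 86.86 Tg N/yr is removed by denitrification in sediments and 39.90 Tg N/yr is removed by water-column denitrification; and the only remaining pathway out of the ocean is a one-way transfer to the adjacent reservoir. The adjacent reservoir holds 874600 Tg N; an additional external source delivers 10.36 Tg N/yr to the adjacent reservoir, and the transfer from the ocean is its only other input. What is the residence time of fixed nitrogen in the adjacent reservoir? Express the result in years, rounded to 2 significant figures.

Balance the ocean: ΣF_in = 183.30 Tg N/yr.
Transfer to the adjacent reservoir = ΣF_in − (86.86 + 39.90) = 56.540 Tg N/yr.
Total input to the adjacent reservoir = 56.540 + 10.36 = 66.900 Tg N/yr; at steady state this equals its total output.
τ = M / F = 874600 / 66.900 = 13070 yr.

13000 yr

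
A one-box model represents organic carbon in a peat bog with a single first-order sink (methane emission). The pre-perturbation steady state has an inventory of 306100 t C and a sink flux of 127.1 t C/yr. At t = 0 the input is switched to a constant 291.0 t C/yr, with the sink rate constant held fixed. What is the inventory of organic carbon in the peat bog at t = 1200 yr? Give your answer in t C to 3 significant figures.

Residence time τ = M₀/F₀ = 2408 yr. The eventual steady state is M_∞ = M₀·(F₁/F₀) = 306100 × 291.0/127.1 = 700830 t C.
The anomaly ΔM(t) = M(t) − M_∞ decays as ΔM₀·e^(−t/τ) with ΔM₀ = 306100 − 700830 = −394700 t C.
At t = 1200 yr, e^(−t/τ) = e^(−0.4983) = 0.6076, so ΔM = −239800 t C and M = 700830 − 239800 = 461000 t C.

461000 t C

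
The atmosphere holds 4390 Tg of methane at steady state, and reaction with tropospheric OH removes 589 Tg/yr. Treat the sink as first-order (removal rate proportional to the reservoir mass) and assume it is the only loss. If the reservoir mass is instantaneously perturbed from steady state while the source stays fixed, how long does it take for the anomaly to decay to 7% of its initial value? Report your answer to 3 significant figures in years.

19.8 yr

For a linear reservoir the anomaly decays as exp(−t/τ) with τ = M/F = 4390/589 = 7.453 yr.
exp(−t/τ) = 0.07 ⇒ t = −τ ln(0.07) = 7.453 × 2.659 = 19.82 yr.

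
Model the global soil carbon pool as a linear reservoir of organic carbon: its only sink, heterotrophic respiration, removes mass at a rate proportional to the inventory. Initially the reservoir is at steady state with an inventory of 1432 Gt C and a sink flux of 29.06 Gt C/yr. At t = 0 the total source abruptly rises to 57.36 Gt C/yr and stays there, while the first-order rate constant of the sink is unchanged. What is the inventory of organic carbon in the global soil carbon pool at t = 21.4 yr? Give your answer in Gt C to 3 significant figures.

1920 Gt C

τ = M₀/F₀ = 1432/29.06 = 49.28 yr; rate constant k = 1/τ.
New steady state M_∞ = F₁/k = F₁·τ = 57.36 × 49.28 = 2826.5 Gt C.
M(t) = M_∞ + (M₀ − M_∞)·e^(−t/τ); t/τ = 21.4/49.28 = 0.4343, so e^(−t/τ) = 0.6477.
M(t) = 2826.5 − 1395 × 0.6477 = 1923.3 Gt C.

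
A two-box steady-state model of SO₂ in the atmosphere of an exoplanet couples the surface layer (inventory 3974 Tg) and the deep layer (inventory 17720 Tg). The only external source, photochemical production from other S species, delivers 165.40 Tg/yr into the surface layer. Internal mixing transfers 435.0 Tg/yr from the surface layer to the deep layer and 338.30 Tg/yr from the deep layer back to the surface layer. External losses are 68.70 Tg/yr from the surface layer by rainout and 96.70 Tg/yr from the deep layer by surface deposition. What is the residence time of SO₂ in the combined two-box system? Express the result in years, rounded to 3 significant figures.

For the system as a whole, the A↔B exchange is internal and contributes nothing to the throughput; only the external sinks remove mass.
M_total = 3974 + 17720 = 21694 Tg.
ΣF_external_out = 68.70 + 96.70 = 165.40 Tg/yr.
τ = M_total / ΣF_ext = 21694 / 165.40 = 131.2 yr.

131 yr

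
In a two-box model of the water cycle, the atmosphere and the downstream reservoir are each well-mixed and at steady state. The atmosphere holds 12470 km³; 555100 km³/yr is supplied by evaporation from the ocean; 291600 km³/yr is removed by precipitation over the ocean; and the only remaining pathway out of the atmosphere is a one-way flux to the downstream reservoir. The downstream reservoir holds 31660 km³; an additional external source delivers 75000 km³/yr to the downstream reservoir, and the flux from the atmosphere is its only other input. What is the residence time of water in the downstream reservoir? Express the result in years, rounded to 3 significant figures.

Balance the atmosphere: ΣF_in = 555100 km³/yr.
Flux to the downstream reservoir = ΣF_in − (291600) = 263500 km³/yr.
Total input to the downstream reservoir = 263500 + 75000 = 338500 km³/yr; at steady state this equals its total output.
τ = M / F = 31660 / 338500 = 0.09353 yr.

0.0935 yr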